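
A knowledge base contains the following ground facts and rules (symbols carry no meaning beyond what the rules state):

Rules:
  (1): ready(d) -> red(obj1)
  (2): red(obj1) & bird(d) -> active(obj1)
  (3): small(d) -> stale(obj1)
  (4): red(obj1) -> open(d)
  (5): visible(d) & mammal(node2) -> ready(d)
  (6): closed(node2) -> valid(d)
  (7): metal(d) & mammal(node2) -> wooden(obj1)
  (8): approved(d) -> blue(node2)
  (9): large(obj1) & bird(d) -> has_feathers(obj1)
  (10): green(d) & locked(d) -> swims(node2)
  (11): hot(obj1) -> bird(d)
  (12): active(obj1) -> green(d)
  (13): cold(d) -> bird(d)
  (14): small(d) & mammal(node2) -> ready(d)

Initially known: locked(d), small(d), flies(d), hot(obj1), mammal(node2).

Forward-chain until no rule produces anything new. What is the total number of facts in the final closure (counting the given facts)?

Round 1: (3) [small(d) -> stale(obj1)]; (11) [hot(obj1) -> bird(d)]; (14) [small(d) & mammal(node2) -> ready(d)]. New: stale(obj1), bird(d), ready(d).
Round 2: (1) [ready(d) -> red(obj1)]. New: red(obj1).
Round 3: (2) [red(obj1) & bird(d) -> active(obj1)]; (4) [red(obj1) -> open(d)]. New: active(obj1), open(d).
Round 4: (12) [active(obj1) -> green(d)]. New: green(d).
Round 5: (10) [green(d) & locked(d) -> swims(node2)]. New: swims(node2).
Closure: {active(obj1), bird(d), flies(d), green(d), hot(obj1), locked(d), mammal(node2), open(d), ready(d), red(obj1), small(d), stale(obj1), swims(node2)} — 13 facts.

13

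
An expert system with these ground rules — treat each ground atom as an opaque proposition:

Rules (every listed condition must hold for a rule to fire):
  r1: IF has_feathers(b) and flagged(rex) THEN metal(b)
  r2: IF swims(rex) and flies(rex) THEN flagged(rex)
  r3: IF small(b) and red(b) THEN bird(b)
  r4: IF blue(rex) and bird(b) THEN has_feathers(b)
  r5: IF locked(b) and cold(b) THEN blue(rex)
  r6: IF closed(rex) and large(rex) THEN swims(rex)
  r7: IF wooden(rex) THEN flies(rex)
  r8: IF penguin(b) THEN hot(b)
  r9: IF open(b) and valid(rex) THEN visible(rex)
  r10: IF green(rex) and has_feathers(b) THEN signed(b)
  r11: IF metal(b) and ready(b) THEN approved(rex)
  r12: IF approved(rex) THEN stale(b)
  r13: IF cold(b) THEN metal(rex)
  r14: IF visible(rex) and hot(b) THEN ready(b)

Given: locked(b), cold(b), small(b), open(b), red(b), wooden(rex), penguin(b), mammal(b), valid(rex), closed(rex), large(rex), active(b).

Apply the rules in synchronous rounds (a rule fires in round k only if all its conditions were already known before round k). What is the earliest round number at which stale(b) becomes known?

5

Round 1 fires r3, r5, r6, r7, r8, r9, r13, giving bird(b), blue(rex), swims(rex), flies(rex), hot(b), visible(rex), metal(rex).
Round 2 fires r2, r4, r14, giving flagged(rex), has_feathers(b), ready(b).
Round 3 fires r1, giving metal(b).
Round 4 fires r11, giving approved(rex).
Round 5 fires r12, giving stale(b).
stale(b) first appears in round 5.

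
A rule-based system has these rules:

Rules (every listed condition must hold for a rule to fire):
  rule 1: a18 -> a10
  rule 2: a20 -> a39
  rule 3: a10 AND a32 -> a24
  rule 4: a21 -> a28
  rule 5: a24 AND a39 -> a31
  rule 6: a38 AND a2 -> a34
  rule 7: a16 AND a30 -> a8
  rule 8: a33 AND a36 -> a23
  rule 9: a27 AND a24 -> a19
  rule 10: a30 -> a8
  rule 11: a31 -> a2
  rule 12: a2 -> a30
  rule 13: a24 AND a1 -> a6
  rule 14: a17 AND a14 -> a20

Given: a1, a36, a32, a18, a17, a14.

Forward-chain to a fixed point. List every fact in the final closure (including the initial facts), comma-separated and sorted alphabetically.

Round 1 — rule 1, rule 14, derive a10, a20.
Round 2 — rule 2, rule 3, derive a39, a24.
Round 3 — rule 5, rule 13, derive a31, a6.
Round 4 — rule 11, derive a2.
Round 5 — rule 12, derive a30.
Round 6 — rule 10, derive a8.

a1, a10, a14, a17, a18, a2, a20, a24, a30, a31, a32, a36, a39, a6, a8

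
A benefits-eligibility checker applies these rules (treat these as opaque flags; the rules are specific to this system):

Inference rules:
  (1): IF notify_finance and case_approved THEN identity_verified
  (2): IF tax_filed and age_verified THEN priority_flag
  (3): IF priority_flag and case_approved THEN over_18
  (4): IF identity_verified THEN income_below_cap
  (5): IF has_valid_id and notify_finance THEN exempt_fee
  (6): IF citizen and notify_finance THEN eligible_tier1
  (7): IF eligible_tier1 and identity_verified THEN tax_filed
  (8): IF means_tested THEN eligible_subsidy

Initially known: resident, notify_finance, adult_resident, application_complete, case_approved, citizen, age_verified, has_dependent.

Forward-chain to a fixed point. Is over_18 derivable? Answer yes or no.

yes

Round 1 — (1), (6), derive identity_verified, eligible_tier1.
Round 2 — (4), (7), derive income_below_cap, tax_filed.
Round 3 — (2), derive priority_flag.
Round 4 — (3), derive over_18.
over_18 appears in round 4, so it is derivable.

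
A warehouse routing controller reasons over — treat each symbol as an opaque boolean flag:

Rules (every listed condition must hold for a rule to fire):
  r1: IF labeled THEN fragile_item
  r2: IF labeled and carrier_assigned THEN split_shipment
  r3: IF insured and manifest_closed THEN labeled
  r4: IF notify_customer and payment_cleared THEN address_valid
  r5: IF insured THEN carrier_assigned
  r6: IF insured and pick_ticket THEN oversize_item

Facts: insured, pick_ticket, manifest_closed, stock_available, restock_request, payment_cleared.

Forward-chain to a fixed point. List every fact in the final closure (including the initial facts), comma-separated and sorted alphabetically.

carrier_assigned, fragile_item, insured, labeled, manifest_closed, oversize_item, payment_cleared, pick_ticket, restock_request, split_shipment, stock_available

[1] r3 [IF insured and manifest_closed THEN labeled]; r5 [IF insured THEN carrier_assigned]; r6 [IF insured and pick_ticket THEN oversize_item]. ⇒ new: labeled, carrier_assigned, oversize_item.
[2] r1 [IF labeled THEN fragile_item]; r2 [IF labeled and carrier_assigned THEN split_shipment]. ⇒ new: fragile_item, split_shipment.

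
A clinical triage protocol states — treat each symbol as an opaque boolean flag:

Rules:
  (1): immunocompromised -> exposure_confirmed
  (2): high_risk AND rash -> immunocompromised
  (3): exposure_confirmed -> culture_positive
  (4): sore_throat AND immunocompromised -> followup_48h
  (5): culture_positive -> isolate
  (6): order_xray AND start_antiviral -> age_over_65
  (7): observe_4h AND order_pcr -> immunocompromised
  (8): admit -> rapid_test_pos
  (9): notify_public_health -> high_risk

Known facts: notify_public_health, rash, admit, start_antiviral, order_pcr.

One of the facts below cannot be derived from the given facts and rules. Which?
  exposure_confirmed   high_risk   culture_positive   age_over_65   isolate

[1] (8) [admit -> rapid_test_pos]; (9) [notify_public_health -> high_risk]. ⇒ new: rapid_test_pos, high_risk.
[2] (2) [high_risk AND rash -> immunocompromised]. ⇒ new: immunocompromised.
[3] (1) [immunocompromised -> exposure_confirmed]. ⇒ new: exposure_confirmed.
[4] (3) [exposure_confirmed -> culture_positive]. ⇒ new: culture_positive.
[5] (5) [culture_positive -> isolate]. ⇒ new: isolate.
Derived: high_risk (round 1), isolate (round 5), exposure_confirmed (round 3), culture_positive (round 4). age_over_65 never appears in any round.

age_over_65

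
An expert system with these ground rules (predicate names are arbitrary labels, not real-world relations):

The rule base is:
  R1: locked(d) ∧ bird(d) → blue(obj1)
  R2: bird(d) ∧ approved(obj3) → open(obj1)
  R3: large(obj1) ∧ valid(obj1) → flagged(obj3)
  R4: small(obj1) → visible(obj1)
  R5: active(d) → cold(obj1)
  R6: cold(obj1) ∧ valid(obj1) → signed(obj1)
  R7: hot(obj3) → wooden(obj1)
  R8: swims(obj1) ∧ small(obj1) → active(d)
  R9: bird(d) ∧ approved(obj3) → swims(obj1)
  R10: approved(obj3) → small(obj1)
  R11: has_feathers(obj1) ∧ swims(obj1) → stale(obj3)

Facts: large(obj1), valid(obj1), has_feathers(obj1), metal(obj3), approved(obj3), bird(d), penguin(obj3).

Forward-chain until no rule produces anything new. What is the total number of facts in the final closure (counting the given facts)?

16

Round 1 fires R2, R3, R9, R10, giving open(obj1), flagged(obj3), swims(obj1), small(obj1).
Round 2 fires R4, R8, R11, giving visible(obj1), active(d), stale(obj3).
Round 3 fires R5, giving cold(obj1).
Round 4 fires R6, giving signed(obj1).
Closure: {active(d), approved(obj3), bird(d), cold(obj1), flagged(obj3), has_feathers(obj1), large(obj1), metal(obj3), open(obj1), penguin(obj3), signed(obj1), small(obj1), stale(obj3), swims(obj1), valid(obj1), visible(obj1)} — 16 facts.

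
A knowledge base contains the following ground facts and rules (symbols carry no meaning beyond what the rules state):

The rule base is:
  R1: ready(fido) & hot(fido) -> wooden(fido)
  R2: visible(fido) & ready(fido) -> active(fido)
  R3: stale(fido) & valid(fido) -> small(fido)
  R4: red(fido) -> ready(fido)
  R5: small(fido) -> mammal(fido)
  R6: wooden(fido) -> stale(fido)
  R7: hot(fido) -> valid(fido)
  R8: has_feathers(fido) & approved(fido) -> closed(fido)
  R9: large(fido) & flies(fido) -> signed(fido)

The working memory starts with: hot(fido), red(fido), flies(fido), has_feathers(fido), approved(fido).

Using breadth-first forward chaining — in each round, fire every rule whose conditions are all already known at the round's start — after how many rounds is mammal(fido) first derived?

[1] R4 [red(fido) -> ready(fido)]; R7 [hot(fido) -> valid(fido)]; R8 [has_feathers(fido) & approved(fido) -> closed(fido)]. ⇒ new: ready(fido), valid(fido), closed(fido).
[2] R1 [ready(fido) & hot(fido) -> wooden(fido)]. ⇒ new: wooden(fido).
[3] R6 [wooden(fido) -> stale(fido)]. ⇒ new: stale(fido).
[4] R3 [stale(fido) & valid(fido) -> small(fido)]. ⇒ new: small(fido).
[5] R5 [small(fido) -> mammal(fido)]. ⇒ new: mammal(fido).
mammal(fido) first appears in round 5.

5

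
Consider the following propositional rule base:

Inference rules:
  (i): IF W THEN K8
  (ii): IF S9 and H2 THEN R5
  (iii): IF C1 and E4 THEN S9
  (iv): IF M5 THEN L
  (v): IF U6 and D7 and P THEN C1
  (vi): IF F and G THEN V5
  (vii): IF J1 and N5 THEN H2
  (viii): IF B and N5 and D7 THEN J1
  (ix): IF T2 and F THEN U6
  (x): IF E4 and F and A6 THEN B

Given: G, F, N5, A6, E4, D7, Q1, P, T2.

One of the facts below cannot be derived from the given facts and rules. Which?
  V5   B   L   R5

L

[1] (vi) [IF F and G THEN V5]; (ix) [IF T2 and F THEN U6]; (x) [IF E4 and F and A6 THEN B]. ⇒ new: V5, U6, B.
[2] (v) [IF U6 and D7 and P THEN C1]; (viii) [IF B and N5 and D7 THEN J1]. ⇒ new: C1, J1.
[3] (iii) [IF C1 and E4 THEN S9]; (vii) [IF J1 and N5 THEN H2]. ⇒ new: S9, H2.
[4] (ii) [IF S9 and H2 THEN R5]. ⇒ new: R5.
Derived: B (round 1), R5 (round 4), V5 (round 1). L never appears in any round.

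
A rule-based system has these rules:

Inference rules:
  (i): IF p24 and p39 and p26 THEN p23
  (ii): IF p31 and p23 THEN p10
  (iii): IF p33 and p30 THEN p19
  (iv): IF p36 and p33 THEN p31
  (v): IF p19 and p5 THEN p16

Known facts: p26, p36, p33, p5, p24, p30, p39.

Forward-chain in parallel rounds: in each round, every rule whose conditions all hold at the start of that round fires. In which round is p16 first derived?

[1] (i) [IF p24 and p39 and p26 THEN p23]; (iii) [IF p33 and p30 THEN p19]; (iv) [IF p36 and p33 THEN p31]. ⇒ new: p23, p19, p31.
[2] (ii) [IF p31 and p23 THEN p10]; (v) [IF p19 and p5 THEN p16]. ⇒ new: p10, p16.
p16 first appears in round 2.

2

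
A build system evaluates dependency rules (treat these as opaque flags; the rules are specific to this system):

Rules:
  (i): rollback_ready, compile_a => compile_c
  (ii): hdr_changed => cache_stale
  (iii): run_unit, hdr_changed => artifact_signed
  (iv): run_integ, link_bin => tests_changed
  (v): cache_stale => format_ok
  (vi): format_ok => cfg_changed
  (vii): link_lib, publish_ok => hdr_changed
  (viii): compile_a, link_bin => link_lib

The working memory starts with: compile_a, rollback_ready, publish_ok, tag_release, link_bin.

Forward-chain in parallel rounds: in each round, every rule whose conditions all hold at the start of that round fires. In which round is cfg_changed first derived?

5

Round 1: (i) [rollback_ready, compile_a => compile_c]; (viii) [compile_a, link_bin => link_lib]. Adds compile_c, link_lib.
Round 2: (vii) [link_lib, publish_ok => hdr_changed]. Adds hdr_changed.
Round 3: (ii) [hdr_changed => cache_stale]. Adds cache_stale.
Round 4: (v) [cache_stale => format_ok]. Adds format_ok.
Round 5: (vi) [format_ok => cfg_changed]. Adds cfg_changed.
cfg_changed first appears in round 5.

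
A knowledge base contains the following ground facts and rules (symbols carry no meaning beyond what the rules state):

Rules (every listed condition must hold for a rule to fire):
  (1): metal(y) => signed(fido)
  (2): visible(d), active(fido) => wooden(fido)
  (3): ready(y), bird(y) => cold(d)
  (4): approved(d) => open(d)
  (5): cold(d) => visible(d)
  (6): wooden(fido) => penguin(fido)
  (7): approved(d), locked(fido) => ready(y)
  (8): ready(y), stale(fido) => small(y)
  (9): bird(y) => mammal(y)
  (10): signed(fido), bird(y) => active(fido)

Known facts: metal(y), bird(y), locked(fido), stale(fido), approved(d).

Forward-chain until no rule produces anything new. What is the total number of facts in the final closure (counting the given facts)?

Round 1 fires (1), (4), (7), (9), giving signed(fido), open(d), ready(y), mammal(y).
Round 2 fires (3), (8), (10), giving cold(d), small(y), active(fido).
Round 3 fires (5), giving visible(d).
Round 4 fires (2), giving wooden(fido).
Round 5 fires (6), giving penguin(fido).
Closure: {active(fido), approved(d), bird(y), cold(d), locked(fido), mammal(y), metal(y), open(d), penguin(fido), ready(y), signed(fido), small(y), stale(fido), visible(d), wooden(fido)} — 15 facts.

15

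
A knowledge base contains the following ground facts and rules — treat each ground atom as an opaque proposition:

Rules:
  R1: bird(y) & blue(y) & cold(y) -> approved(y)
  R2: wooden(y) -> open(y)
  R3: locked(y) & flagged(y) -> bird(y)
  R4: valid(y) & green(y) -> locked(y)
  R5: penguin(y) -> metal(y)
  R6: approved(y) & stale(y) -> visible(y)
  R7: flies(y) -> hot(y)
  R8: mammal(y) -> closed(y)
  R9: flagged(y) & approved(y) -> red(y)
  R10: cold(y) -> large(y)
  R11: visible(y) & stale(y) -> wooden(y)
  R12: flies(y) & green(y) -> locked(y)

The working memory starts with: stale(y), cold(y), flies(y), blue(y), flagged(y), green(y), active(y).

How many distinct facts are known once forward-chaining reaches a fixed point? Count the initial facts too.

Round 1 fires R7, R10, R12, giving hot(y), large(y), locked(y).
Round 2 fires R3, giving bird(y).
Round 3 fires R1, giving approved(y).
Round 4 fires R6, R9, giving visible(y), red(y).
Round 5 fires R11, giving wooden(y).
Round 6 fires R2, giving open(y).
Closure: {active(y), approved(y), bird(y), blue(y), cold(y), flagged(y), flies(y), green(y), hot(y), large(y), locked(y), open(y), red(y), stale(y), visible(y), wooden(y)} — 16 facts.

16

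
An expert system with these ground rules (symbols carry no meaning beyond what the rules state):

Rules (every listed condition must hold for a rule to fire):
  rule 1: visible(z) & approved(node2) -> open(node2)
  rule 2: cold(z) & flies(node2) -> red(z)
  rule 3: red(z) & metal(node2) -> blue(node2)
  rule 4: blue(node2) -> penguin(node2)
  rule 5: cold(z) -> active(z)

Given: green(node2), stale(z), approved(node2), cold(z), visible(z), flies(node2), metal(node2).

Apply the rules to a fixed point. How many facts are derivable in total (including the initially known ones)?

12

Round 1: rule 1 [visible(z) & approved(node2) -> open(node2)]; rule 2 [cold(z) & flies(node2) -> red(z)]; rule 5 [cold(z) -> active(z)]. New: open(node2), red(z), active(z).
Round 2: rule 3 [red(z) & metal(node2) -> blue(node2)]. New: blue(node2).
Round 3: rule 4 [blue(node2) -> penguin(node2)]. New: penguin(node2).
Closure: {active(z), approved(node2), blue(node2), cold(z), flies(node2), green(node2), metal(node2), open(node2), penguin(node2), red(z), stale(z), visible(z)} — 12 facts.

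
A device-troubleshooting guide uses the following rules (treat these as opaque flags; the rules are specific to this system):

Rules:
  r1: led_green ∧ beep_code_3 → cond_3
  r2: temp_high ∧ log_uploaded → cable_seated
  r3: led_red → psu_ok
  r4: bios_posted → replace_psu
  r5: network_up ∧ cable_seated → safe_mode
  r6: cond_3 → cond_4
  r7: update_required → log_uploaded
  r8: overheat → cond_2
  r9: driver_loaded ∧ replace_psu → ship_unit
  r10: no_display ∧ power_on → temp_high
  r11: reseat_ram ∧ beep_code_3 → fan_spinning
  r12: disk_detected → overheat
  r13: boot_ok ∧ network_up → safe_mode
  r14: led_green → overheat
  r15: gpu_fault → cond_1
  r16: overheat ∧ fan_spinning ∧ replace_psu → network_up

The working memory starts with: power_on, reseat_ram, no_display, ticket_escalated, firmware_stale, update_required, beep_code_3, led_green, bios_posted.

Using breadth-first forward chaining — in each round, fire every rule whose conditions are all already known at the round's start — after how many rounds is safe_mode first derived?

3

Round 1 fires r1, r4, r7, r10, r11, r14, giving cond_3, replace_psu, log_uploaded, temp_high, fan_spinning, overheat.
Round 2 fires r2, r6, r8, r16, giving cable_seated, cond_4, cond_2, network_up.
Round 3 fires r5, giving safe_mode.
safe_mode first appears in round 3.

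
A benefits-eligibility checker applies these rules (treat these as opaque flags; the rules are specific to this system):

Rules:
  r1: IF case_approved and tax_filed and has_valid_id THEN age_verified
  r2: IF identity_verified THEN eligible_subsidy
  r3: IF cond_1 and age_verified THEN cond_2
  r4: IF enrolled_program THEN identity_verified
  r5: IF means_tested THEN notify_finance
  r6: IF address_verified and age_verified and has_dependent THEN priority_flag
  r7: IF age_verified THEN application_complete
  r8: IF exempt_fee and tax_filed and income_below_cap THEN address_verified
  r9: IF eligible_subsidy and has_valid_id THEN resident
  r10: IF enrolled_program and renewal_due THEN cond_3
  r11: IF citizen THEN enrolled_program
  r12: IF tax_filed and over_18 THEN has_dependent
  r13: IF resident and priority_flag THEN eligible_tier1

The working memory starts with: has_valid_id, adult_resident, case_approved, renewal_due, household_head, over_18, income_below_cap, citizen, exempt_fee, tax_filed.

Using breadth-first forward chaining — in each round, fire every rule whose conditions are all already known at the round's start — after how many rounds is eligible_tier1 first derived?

Round 1 — r1, r8, r11, r12, derive age_verified, address_verified, enrolled_program, has_dependent.
Round 2 — r4, r6, r7, r10, derive identity_verified, priority_flag, application_complete, cond_3.
Round 3 — r2, derive eligible_subsidy.
Round 4 — r9, derive resident.
Round 5 — r13, derive eligible_tier1.
eligible_tier1 first appears in round 5.

5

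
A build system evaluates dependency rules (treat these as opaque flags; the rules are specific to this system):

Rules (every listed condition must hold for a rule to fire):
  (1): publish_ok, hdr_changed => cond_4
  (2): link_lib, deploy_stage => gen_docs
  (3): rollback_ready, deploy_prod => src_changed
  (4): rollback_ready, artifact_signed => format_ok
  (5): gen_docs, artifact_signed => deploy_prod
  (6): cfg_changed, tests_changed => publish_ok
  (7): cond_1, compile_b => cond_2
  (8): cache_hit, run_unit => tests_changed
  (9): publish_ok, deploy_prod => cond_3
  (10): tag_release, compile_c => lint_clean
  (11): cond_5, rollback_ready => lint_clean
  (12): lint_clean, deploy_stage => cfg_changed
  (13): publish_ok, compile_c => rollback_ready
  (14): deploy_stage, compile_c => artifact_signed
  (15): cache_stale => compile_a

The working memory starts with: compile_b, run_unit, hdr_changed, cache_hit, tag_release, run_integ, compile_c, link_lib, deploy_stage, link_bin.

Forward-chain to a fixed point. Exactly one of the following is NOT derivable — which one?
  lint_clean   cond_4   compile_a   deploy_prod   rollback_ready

compile_a

Round 1 — (2), (8), (10), (14), derive gen_docs, tests_changed, lint_clean, artifact_signed.
Round 2 — (5), (12), derive deploy_prod, cfg_changed.
Round 3 — (6), derive publish_ok.
Round 4 — (1), (9), (13), derive cond_4, cond_3, rollback_ready.
Round 5 — (3), (4), derive src_changed, format_ok.
Derived: cond_4 (round 4), lint_clean (round 1), deploy_prod (round 2), rollback_ready (round 4). compile_a never appears in any round.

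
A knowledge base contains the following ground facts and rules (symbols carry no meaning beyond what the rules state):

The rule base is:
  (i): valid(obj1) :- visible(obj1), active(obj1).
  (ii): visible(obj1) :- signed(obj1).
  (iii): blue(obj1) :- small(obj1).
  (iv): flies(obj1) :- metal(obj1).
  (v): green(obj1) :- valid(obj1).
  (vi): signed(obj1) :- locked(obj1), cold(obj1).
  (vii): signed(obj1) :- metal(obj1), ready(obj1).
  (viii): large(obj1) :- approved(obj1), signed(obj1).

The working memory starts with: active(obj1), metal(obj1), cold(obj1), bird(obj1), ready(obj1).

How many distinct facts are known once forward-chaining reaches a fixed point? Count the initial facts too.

Round 1 — (iv), (vii), derive flies(obj1), signed(obj1).
Round 2 — (ii), derive visible(obj1).
Round 3 — (i), derive valid(obj1).
Round 4 — (v), derive green(obj1).
Closure: {active(obj1), bird(obj1), cold(obj1), flies(obj1), green(obj1), metal(obj1), ready(obj1), signed(obj1), valid(obj1), visible(obj1)} — 10 facts.

10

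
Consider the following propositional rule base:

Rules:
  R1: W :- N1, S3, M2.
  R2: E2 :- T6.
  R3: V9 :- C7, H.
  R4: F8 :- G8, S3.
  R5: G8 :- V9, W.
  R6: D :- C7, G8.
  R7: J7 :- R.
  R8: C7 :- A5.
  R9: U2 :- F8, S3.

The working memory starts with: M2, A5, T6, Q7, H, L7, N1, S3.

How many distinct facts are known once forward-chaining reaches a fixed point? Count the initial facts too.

16

Round 1 fires R1, R2, R8, giving W, E2, C7.
Round 2 fires R3, giving V9.
Round 3 fires R5, giving G8.
Round 4 fires R4, R6, giving F8, D.
Round 5 fires R9, giving U2.
Closure: {A5, C7, D, E2, F8, G8, H, L7, M2, N1, Q7, S3, T6, U2, V9, W} — 16 facts.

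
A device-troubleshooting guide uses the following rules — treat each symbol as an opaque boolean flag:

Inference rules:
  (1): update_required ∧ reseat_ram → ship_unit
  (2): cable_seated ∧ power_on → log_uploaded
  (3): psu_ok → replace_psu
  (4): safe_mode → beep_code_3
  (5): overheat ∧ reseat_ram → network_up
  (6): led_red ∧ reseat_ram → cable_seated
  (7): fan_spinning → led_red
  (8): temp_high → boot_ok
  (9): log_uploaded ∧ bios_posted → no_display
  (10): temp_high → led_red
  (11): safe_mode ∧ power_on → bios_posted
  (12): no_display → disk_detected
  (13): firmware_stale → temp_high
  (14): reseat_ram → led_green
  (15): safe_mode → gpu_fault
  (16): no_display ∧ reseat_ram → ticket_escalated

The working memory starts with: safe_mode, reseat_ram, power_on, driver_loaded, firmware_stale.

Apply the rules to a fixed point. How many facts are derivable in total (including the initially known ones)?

Round 1: (4) [safe_mode → beep_code_3]; (11) [safe_mode ∧ power_on → bios_posted]; (13) [firmware_stale → temp_high]; (14) [reseat_ram → led_green]; (15) [safe_mode → gpu_fault]. New: beep_code_3, bios_posted, temp_high, led_green, gpu_fault.
Round 2: (8) [temp_high → boot_ok]; (10) [temp_high → led_red]. New: boot_ok, led_red.
Round 3: (6) [led_red ∧ reseat_ram → cable_seated]. New: cable_seated.
Round 4: (2) [cable_seated ∧ power_on → log_uploaded]. New: log_uploaded.
Round 5: (9) [log_uploaded ∧ bios_posted → no_display]. New: no_display.
Round 6: (12) [no_display → disk_detected]; (16) [no_display ∧ reseat_ram → ticket_escalated]. New: disk_detected, ticket_escalated.
Closure: {beep_code_3, bios_posted, boot_ok, cable_seated, disk_detected, driver_loaded, firmware_stale, gpu_fault, led_green, led_red, log_uploaded, no_display, power_on, reseat_ram, safe_mode, temp_high, ticket_escalated} — 17 facts.

17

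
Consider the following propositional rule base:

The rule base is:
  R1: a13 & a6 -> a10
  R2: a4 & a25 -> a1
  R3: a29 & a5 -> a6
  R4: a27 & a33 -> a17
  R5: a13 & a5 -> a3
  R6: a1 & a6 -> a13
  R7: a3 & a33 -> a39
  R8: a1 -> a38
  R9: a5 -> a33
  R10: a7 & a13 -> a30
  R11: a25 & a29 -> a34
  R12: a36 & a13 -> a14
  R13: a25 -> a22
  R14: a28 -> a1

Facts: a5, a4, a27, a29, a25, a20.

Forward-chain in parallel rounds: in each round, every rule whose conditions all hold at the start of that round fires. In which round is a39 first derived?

4

Round 1: R2 [a4 & a25 -> a1]; R3 [a29 & a5 -> a6]; R9 [a5 -> a33]; R11 [a25 & a29 -> a34]; R13 [a25 -> a22]. Adds a1, a6, a33, a34, a22.
Round 2: R4 [a27 & a33 -> a17]; R6 [a1 & a6 -> a13]; R8 [a1 -> a38]. Adds a17, a13, a38.
Round 3: R1 [a13 & a6 -> a10]; R5 [a13 & a5 -> a3]. Adds a10, a3.
Round 4: R7 [a3 & a33 -> a39]. Adds a39.
a39 first appears in round 4.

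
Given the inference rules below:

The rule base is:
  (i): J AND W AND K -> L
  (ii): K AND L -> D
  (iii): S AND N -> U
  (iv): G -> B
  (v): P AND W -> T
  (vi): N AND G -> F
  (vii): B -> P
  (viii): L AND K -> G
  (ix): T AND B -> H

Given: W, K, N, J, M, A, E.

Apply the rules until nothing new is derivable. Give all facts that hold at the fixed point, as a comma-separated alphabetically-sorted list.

A, B, D, E, F, G, H, J, K, L, M, N, P, T, W

Round 1: (i) [J AND W AND K -> L]. Adds L.
Round 2: (ii) [K AND L -> D]; (viii) [L AND K -> G]. Adds D, G.
Round 3: (iv) [G -> B]; (vi) [N AND G -> F]. Adds B, F.
Round 4: (vii) [B -> P]. Adds P.
Round 5: (v) [P AND W -> T]. Adds T.
Round 6: (ix) [T AND B -> H]. Adds H.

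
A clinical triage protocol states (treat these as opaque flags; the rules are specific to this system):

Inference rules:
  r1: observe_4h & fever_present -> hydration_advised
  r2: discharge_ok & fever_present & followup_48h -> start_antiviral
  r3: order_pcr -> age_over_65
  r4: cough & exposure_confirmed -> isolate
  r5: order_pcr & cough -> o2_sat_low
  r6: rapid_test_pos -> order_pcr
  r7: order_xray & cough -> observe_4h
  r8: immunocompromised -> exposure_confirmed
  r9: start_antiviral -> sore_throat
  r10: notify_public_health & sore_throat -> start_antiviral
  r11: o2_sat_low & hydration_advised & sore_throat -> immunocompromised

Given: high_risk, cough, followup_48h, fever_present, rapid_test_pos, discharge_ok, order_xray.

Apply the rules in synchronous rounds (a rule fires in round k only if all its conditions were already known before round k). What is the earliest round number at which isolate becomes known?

Round 1: r2 [discharge_ok & fever_present & followup_48h -> start_antiviral]; r6 [rapid_test_pos -> order_pcr]; r7 [order_xray & cough -> observe_4h]. New: start_antiviral, order_pcr, observe_4h.
Round 2: r1 [observe_4h & fever_present -> hydration_advised]; r3 [order_pcr -> age_over_65]; r5 [order_pcr & cough -> o2_sat_low]; r9 [start_antiviral -> sore_throat]. New: hydration_advised, age_over_65, o2_sat_low, sore_throat.
Round 3: r11 [o2_sat_low & hydration_advised & sore_throat -> immunocompromised]. New: immunocompromised.
Round 4: r8 [immunocompromised -> exposure_confirmed]. New: exposure_confirmed.
Round 5: r4 [cough & exposure_confirmed -> isolate]. New: isolate.
isolate first appears in round 5.

5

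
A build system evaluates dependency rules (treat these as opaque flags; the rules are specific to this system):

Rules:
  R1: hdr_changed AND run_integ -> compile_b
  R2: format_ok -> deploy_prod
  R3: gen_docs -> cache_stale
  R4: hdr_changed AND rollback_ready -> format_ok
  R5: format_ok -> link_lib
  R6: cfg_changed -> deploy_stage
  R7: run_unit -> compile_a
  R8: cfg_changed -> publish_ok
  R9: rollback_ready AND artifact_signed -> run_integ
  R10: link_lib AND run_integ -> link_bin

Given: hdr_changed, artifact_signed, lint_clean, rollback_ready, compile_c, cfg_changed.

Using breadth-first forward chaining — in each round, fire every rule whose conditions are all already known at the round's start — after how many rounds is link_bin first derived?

Round 1: R4 [hdr_changed AND rollback_ready -> format_ok]; R6 [cfg_changed -> deploy_stage]; R8 [cfg_changed -> publish_ok]; R9 [rollback_ready AND artifact_signed -> run_integ]. New: format_ok, deploy_stage, publish_ok, run_integ.
Round 2: R1 [hdr_changed AND run_integ -> compile_b]; R2 [format_ok -> deploy_prod]; R5 [format_ok -> link_lib]. New: compile_b, deploy_prod, link_lib.
Round 3: R10 [link_lib AND run_integ -> link_bin]. New: link_bin.
link_bin first appears in round 3.

3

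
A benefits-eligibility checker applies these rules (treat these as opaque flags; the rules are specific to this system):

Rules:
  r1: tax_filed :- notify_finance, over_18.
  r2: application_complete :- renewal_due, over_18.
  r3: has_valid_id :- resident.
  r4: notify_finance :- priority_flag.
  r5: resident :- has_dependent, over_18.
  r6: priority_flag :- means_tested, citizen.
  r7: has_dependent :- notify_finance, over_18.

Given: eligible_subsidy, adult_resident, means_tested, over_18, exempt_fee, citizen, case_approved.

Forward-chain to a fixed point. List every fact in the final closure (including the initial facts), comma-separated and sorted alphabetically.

adult_resident, case_approved, citizen, eligible_subsidy, exempt_fee, has_dependent, has_valid_id, means_tested, notify_finance, over_18, priority_flag, resident, tax_filed

Round 1 — r6, derive priority_flag.
Round 2 — r4, derive notify_finance.
Round 3 — r1, r7, derive tax_filed, has_dependent.
Round 4 — r5, derive resident.
Round 5 — r3, derive has_valid_id.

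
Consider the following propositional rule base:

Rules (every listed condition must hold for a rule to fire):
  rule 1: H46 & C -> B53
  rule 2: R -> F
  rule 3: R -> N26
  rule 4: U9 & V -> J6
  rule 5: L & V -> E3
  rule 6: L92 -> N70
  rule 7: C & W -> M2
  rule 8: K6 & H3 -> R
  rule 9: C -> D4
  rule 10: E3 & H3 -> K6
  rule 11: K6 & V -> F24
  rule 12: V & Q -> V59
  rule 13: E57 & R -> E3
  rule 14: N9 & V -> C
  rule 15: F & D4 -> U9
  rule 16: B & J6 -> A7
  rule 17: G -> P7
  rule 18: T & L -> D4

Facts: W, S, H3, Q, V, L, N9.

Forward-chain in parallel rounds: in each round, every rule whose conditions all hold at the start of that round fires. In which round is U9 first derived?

Round 1 — rule 5, rule 12, rule 14, derive E3, V59, C.
Round 2 — rule 7, rule 9, rule 10, derive M2, D4, K6.
Round 3 — rule 8, rule 11, derive R, F24.
Round 4 — rule 2, rule 3, derive F, N26.
Round 5 — rule 15, derive U9.
U9 first appears in round 5.

5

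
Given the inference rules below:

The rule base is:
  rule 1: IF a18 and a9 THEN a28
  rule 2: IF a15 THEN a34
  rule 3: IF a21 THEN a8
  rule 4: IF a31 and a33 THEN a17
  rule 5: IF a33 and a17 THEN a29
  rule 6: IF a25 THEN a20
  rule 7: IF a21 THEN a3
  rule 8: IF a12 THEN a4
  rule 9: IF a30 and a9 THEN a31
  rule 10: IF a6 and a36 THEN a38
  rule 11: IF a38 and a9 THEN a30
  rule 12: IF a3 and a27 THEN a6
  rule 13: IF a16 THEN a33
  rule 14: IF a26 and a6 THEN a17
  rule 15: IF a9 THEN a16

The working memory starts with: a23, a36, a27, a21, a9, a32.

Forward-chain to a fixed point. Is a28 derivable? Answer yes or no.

Round 1: rule 3 [IF a21 THEN a8]; rule 7 [IF a21 THEN a3]; rule 15 [IF a9 THEN a16]. New: a8, a3, a16.
Round 2: rule 12 [IF a3 and a27 THEN a6]; rule 13 [IF a16 THEN a33]. New: a6, a33.
Round 3: rule 10 [IF a6 and a36 THEN a38]. New: a38.
Round 4: rule 11 [IF a38 and a9 THEN a30]. New: a30.
Round 5: rule 9 [IF a30 and a9 THEN a31]. New: a31.
Round 6: rule 4 [IF a31 and a33 THEN a17]. New: a17.
Round 7: rule 5 [IF a33 and a17 THEN a29]. New: a29.
Fixed point reached. a28 is concluded only by rule 1; rule 1 needs a18 (never derived).

no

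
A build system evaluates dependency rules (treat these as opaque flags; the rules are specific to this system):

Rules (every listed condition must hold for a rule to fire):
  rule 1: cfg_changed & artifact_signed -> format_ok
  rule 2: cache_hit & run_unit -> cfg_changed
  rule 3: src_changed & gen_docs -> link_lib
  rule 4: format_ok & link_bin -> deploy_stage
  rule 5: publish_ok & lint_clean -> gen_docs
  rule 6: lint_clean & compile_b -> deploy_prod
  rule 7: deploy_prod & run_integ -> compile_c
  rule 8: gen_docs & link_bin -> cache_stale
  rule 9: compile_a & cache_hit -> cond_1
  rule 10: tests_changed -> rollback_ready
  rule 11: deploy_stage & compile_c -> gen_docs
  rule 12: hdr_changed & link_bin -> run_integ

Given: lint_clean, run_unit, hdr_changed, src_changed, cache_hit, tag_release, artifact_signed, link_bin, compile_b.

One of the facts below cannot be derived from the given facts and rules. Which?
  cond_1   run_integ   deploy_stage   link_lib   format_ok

cond_1

Round 1: rule 2 [cache_hit & run_unit -> cfg_changed]; rule 6 [lint_clean & compile_b -> deploy_prod]; rule 12 [hdr_changed & link_bin -> run_integ]. New: cfg_changed, deploy_prod, run_integ.
Round 2: rule 1 [cfg_changed & artifact_signed -> format_ok]; rule 7 [deploy_prod & run_integ -> compile_c]. New: format_ok, compile_c.
Round 3: rule 4 [format_ok & link_bin -> deploy_stage]. New: deploy_stage.
Round 4: rule 11 [deploy_stage & compile_c -> gen_docs]. New: gen_docs.
Round 5: rule 3 [src_changed & gen_docs -> link_lib]; rule 8 [gen_docs & link_bin -> cache_stale]. New: link_lib, cache_stale.
Derived: format_ok (round 2), link_lib (round 5), deploy_stage (round 3), run_integ (round 1). cond_1 never appears in any round.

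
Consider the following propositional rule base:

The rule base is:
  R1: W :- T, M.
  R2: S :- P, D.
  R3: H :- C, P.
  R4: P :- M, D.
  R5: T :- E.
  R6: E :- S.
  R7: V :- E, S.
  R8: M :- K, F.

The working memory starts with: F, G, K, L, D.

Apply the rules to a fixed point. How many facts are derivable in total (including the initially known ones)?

12

Round 1: R8 [M :- K, F.]. New: M.
Round 2: R4 [P :- M, D.]. New: P.
Round 3: R2 [S :- P, D.]. New: S.
Round 4: R6 [E :- S.]. New: E.
Round 5: R5 [T :- E.]; R7 [V :- E, S.]. New: T, V.
Round 6: R1 [W :- T, M.]. New: W.
Closure: {D, E, F, G, K, L, M, P, S, T, V, W} — 12 facts.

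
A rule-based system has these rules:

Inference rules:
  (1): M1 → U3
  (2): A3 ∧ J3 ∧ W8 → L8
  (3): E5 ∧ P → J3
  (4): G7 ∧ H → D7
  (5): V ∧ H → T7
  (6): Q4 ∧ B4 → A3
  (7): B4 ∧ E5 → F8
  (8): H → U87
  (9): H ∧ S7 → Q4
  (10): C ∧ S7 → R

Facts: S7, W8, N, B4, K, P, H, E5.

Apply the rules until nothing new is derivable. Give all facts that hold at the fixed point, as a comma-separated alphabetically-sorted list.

A3, B4, E5, F8, H, J3, K, L8, N, P, Q4, S7, U87, W8

Round 1 fires (3), (7), (8), (9), giving J3, F8, U87, Q4.
Round 2 fires (6), giving A3.
Round 3 fires (2), giving L8.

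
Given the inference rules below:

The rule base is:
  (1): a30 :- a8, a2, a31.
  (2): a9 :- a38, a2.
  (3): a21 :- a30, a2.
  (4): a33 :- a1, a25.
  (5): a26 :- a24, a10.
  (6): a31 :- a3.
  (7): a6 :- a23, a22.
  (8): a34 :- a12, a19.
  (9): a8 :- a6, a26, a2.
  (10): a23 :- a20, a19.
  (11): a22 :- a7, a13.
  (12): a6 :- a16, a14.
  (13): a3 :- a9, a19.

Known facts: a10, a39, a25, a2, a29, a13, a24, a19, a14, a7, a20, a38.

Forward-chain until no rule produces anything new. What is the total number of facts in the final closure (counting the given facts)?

Round 1: (2) [a9 :- a38, a2.]; (5) [a26 :- a24, a10.]; (10) [a23 :- a20, a19.]; (11) [a22 :- a7, a13.]. New: a9, a26, a23, a22.
Round 2: (7) [a6 :- a23, a22.]; (13) [a3 :- a9, a19.]. New: a6, a3.
Round 3: (6) [a31 :- a3.]; (9) [a8 :- a6, a26, a2.]. New: a31, a8.
Round 4: (1) [a30 :- a8, a2, a31.]. New: a30.
Round 5: (3) [a21 :- a30, a2.]. New: a21.
Closure: {a10, a13, a14, a19, a2, a20, a21, a22, a23, a24, a25, a26, a29, a3, a30, a31, a38, a39, a6, a7, a8, a9} — 22 facts.

22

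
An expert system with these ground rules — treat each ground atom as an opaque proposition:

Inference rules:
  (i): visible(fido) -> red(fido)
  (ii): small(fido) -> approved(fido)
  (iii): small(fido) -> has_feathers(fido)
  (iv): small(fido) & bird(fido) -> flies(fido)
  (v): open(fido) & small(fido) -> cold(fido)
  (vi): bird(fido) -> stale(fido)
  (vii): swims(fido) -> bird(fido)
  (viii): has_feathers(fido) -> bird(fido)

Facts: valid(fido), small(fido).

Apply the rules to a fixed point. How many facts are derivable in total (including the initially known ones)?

[1] (ii) [small(fido) -> approved(fido)]; (iii) [small(fido) -> has_feathers(fido)]. ⇒ new: approved(fido), has_feathers(fido).
[2] (viii) [has_feathers(fido) -> bird(fido)]. ⇒ new: bird(fido).
[3] (iv) [small(fido) & bird(fido) -> flies(fido)]; (vi) [bird(fido) -> stale(fido)]. ⇒ new: flies(fido), stale(fido).
Closure: {approved(fido), bird(fido), flies(fido), has_feathers(fido), small(fido), stale(fido), valid(fido)} — 7 facts.

7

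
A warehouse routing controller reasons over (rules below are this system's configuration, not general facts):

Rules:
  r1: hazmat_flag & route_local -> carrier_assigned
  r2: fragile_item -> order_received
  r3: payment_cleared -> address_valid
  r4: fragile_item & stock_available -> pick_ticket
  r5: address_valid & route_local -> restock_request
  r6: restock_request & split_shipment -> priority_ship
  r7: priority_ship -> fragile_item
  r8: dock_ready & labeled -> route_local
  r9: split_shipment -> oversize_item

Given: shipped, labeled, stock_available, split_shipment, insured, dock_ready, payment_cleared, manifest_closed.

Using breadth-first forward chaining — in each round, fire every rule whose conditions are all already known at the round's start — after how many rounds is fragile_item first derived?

4

[1] r3 [payment_cleared -> address_valid]; r8 [dock_ready & labeled -> route_local]; r9 [split_shipment -> oversize_item]. ⇒ new: address_valid, route_local, oversize_item.
[2] r5 [address_valid & route_local -> restock_request]. ⇒ new: restock_request.
[3] r6 [restock_request & split_shipment -> priority_ship]. ⇒ new: priority_ship.
[4] r7 [priority_ship -> fragile_item]. ⇒ new: fragile_item.
fragile_item first appears in round 4.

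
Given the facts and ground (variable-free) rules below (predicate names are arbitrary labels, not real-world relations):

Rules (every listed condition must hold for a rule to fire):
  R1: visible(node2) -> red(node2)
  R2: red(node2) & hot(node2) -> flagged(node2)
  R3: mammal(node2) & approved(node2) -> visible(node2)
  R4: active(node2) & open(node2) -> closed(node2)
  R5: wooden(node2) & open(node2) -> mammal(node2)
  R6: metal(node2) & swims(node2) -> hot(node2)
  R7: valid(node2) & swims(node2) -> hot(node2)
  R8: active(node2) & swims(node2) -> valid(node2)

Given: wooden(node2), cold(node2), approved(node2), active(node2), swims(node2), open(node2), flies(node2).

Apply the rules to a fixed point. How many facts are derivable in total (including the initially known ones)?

[1] R4 [active(node2) & open(node2) -> closed(node2)]; R5 [wooden(node2) & open(node2) -> mammal(node2)]; R8 [active(node2) & swims(node2) -> valid(node2)]. ⇒ new: closed(node2), mammal(node2), valid(node2).
[2] R3 [mammal(node2) & approved(node2) -> visible(node2)]; R7 [valid(node2) & swims(node2) -> hot(node2)]. ⇒ new: visible(node2), hot(node2).
[3] R1 [visible(node2) -> red(node2)]. ⇒ new: red(node2).
[4] R2 [red(node2) & hot(node2) -> flagged(node2)]. ⇒ new: flagged(node2).
Closure: {active(node2), approved(node2), closed(node2), cold(node2), flagged(node2), flies(node2), hot(node2), mammal(node2), open(node2), red(node2), swims(node2), valid(node2), visible(node2), wooden(node2)} — 14 facts.

14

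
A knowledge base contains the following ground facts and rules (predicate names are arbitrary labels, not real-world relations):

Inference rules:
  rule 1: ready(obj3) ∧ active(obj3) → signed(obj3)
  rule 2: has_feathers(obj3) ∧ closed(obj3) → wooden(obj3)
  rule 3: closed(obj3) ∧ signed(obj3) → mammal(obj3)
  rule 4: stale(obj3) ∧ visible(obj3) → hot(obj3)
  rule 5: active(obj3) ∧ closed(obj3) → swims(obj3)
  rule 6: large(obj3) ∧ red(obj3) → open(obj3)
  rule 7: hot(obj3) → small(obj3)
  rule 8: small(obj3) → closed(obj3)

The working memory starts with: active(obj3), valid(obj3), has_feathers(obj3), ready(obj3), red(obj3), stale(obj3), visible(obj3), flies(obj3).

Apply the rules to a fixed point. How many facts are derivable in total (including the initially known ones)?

Round 1 fires rule 1, rule 4, giving signed(obj3), hot(obj3).
Round 2 fires rule 7, giving small(obj3).
Round 3 fires rule 8, giving closed(obj3).
Round 4 fires rule 2, rule 3, rule 5, giving wooden(obj3), mammal(obj3), swims(obj3).
Closure: {active(obj3), closed(obj3), flies(obj3), has_feathers(obj3), hot(obj3), mammal(obj3), ready(obj3), red(obj3), signed(obj3), small(obj3), stale(obj3), swims(obj3), valid(obj3), visible(obj3), wooden(obj3)} — 15 facts.

15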